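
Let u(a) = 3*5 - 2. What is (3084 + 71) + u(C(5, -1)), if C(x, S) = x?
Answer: 3168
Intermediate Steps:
u(a) = 13 (u(a) = 15 - 2 = 13)
(3084 + 71) + u(C(5, -1)) = (3084 + 71) + 13 = 3155 + 13 = 3168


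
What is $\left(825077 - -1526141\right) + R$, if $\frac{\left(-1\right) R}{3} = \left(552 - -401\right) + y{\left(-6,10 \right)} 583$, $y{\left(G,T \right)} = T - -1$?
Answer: $2329120$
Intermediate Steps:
$y{\left(G,T \right)} = 1 + T$ ($y{\left(G,T \right)} = T + 1 = 1 + T$)
$R = -22098$ ($R = - 3 \left(\left(552 - -401\right) + \left(1 + 10\right) 583\right) = - 3 \left(\left(552 + 401\right) + 11 \cdot 583\right) = - 3 \left(953 + 6413\right) = \left(-3\right) 7366 = -22098$)
$\left(825077 - -1526141\right) + R = \left(825077 - -1526141\right) - 22098 = \left(825077 + 1526141\right) - 22098 = 2351218 - 22098 = 2329120$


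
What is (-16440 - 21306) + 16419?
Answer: -21327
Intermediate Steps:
(-16440 - 21306) + 16419 = -37746 + 16419 = -21327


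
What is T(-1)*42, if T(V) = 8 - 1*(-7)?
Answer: 630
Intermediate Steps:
T(V) = 15 (T(V) = 8 + 7 = 15)
T(-1)*42 = 15*42 = 630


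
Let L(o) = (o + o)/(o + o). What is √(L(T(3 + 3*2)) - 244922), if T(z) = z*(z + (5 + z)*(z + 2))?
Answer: I*√244921 ≈ 494.9*I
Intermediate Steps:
T(z) = z*(z + (2 + z)*(5 + z)) (T(z) = z*(z + (5 + z)*(2 + z)) = z*(z + (2 + z)*(5 + z)))
L(o) = 1 (L(o) = (2*o)/((2*o)) = (2*o)*(1/(2*o)) = 1)
√(L(T(3 + 3*2)) - 244922) = √(1 - 244922) = √(-244921) = I*√244921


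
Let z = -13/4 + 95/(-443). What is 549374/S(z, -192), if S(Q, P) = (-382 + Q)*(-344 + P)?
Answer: 121686341/45763881 ≈ 2.6590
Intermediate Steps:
z = -6139/1772 (z = -13*¼ + 95*(-1/443) = -13/4 - 95/443 = -6139/1772 ≈ -3.4644)
549374/S(z, -192) = 549374/(131408 - 382*(-192) - 344*(-6139/1772) - 192*(-6139/1772)) = 549374/(131408 + 73344 + 527954/443 + 294672/443) = 549374/(91527762/443) = 549374*(443/91527762) = 121686341/45763881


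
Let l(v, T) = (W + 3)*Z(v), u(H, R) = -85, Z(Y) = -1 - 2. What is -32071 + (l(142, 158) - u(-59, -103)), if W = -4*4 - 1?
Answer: -31944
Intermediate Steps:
Z(Y) = -3
W = -17 (W = -16 - 1 = -17)
l(v, T) = 42 (l(v, T) = (-17 + 3)*(-3) = -14*(-3) = 42)
-32071 + (l(142, 158) - u(-59, -103)) = -32071 + (42 - 1*(-85)) = -32071 + (42 + 85) = -32071 + 127 = -31944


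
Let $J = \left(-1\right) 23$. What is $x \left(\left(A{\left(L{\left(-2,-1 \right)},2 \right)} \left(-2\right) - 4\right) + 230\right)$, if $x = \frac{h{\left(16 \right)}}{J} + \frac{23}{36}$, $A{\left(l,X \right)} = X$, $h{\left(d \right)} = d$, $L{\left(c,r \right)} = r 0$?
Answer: $- \frac{1739}{138} \approx -12.601$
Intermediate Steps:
$L{\left(c,r \right)} = 0$
$J = -23$
$x = - \frac{47}{828}$ ($x = \frac{16}{-23} + \frac{23}{36} = 16 \left(- \frac{1}{23}\right) + 23 \cdot \frac{1}{36} = - \frac{16}{23} + \frac{23}{36} = - \frac{47}{828} \approx -0.056763$)
$x \left(\left(A{\left(L{\left(-2,-1 \right)},2 \right)} \left(-2\right) - 4\right) + 230\right) = - \frac{47 \left(\left(2 \left(-2\right) - 4\right) + 230\right)}{828} = - \frac{47 \left(\left(-4 - 4\right) + 230\right)}{828} = - \frac{47 \left(-8 + 230\right)}{828} = \left(- \frac{47}{828}\right) 222 = - \frac{1739}{138}$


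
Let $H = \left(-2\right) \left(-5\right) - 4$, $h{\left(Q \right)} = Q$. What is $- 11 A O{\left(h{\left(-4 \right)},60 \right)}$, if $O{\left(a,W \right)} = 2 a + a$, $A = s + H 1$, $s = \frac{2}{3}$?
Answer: $880$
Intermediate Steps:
$s = \frac{2}{3}$ ($s = 2 \cdot \frac{1}{3} = \frac{2}{3} \approx 0.66667$)
$H = 6$ ($H = 10 - 4 = 6$)
$A = \frac{20}{3}$ ($A = \frac{2}{3} + 6 \cdot 1 = \frac{2}{3} + 6 = \frac{20}{3} \approx 6.6667$)
$O{\left(a,W \right)} = 3 a$
$- 11 A O{\left(h{\left(-4 \right)},60 \right)} = \left(-11\right) \frac{20}{3} \cdot 3 \left(-4\right) = \left(- \frac{220}{3}\right) \left(-12\right) = 880$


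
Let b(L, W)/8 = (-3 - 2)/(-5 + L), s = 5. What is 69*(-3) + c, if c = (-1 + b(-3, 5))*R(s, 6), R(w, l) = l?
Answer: -183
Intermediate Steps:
b(L, W) = -40/(-5 + L) (b(L, W) = 8*((-3 - 2)/(-5 + L)) = 8*(-5/(-5 + L)) = -40/(-5 + L))
c = 24 (c = (-1 - 40/(-5 - 3))*6 = (-1 - 40/(-8))*6 = (-1 - 40*(-⅛))*6 = (-1 + 5)*6 = 4*6 = 24)
69*(-3) + c = 69*(-3) + 24 = -207 + 24 = -183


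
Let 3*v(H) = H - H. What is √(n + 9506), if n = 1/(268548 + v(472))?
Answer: √171388494331593/134274 ≈ 97.499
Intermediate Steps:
v(H) = 0 (v(H) = (H - H)/3 = (⅓)*0 = 0)
n = 1/268548 (n = 1/(268548 + 0) = 1/268548 ≈ 3.7237e-6)
√(n + 9506) = √(1/268548 + 9506) = √(2552817289/268548) = √171388494331593/134274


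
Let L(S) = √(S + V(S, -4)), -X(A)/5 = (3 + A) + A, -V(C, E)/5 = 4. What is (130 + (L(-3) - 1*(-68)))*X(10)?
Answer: -22770 - 115*I*√23 ≈ -22770.0 - 551.52*I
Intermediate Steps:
V(C, E) = -20 (V(C, E) = -5*4 = -20)
X(A) = -15 - 10*A (X(A) = -5*((3 + A) + A) = -5*(3 + 2*A) = -15 - 10*A)
L(S) = √(-20 + S) (L(S) = √(S - 20) = √(-20 + S))
(130 + (L(-3) - 1*(-68)))*X(10) = (130 + (√(-20 - 3) - 1*(-68)))*(-15 - 10*10) = (130 + (√(-23) + 68))*(-15 - 100) = (130 + (I*√23 + 68))*(-115) = (130 + (68 + I*√23))*(-115) = (198 + I*√23)*(-115) = -22770 - 115*I*√23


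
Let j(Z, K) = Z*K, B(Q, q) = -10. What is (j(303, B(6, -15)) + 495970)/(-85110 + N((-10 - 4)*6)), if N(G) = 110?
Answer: -24647/4250 ≈ -5.7993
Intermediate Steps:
j(Z, K) = K*Z
(j(303, B(6, -15)) + 495970)/(-85110 + N((-10 - 4)*6)) = (-10*303 + 495970)/(-85110 + 110) = (-3030 + 495970)/(-85000) = 492940*(-1/85000) = -24647/4250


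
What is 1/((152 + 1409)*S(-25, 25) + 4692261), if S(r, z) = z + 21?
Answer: 1/4764067 ≈ 2.0990e-7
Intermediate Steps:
S(r, z) = 21 + z
1/((152 + 1409)*S(-25, 25) + 4692261) = 1/((152 + 1409)*(21 + 25) + 4692261) = 1/(1561*46 + 4692261) = 1/(71806 + 4692261) = 1/4764067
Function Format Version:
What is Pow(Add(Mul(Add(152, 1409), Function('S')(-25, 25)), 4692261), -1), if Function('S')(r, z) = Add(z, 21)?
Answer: Rational(1, 4764067) ≈ 2.0990e-7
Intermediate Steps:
Function('S')(r, z) = Add(21, z)
Pow(Add(Mul(Add(152, 1409), Function('S')(-25, 25)), 4692261), -1) = Pow(Add(Mul(Add(152, 1409), Add(21, 25)), 4692261), -1) = Pow(Add(Mul(1561, 46), 4692261), -1) = Pow(Add(71806, 4692261), -1) = Pow(4764067, -1) = Rational(1, 4764067)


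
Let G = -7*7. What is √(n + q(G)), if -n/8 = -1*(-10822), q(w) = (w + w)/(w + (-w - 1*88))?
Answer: 3*I*√4655805/22 ≈ 294.24*I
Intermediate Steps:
G = -49
q(w) = -w/44 (q(w) = (2*w)/(w + (-w - 88)) = (2*w)/(w + (-88 - w)) = (2*w)/(-88) = (2*w)*(-1/88) = -w/44)
n = -86576 (n = -(-8)*(-10822) = -8*10822 = -86576)
√(n + q(G)) = √(-86576 - 1/44*(-49)) = √(-86576 + 49/44) = √(-3809295/44) = 3*I*√4655805/22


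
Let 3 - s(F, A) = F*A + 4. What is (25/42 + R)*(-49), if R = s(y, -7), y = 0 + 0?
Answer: 119/6 ≈ 19.833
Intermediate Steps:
y = 0
s(F, A) = -1 - A*F (s(F, A) = 3 - (F*A + 4) = 3 - (A*F + 4) = 3 - (4 + A*F) = 3 + (-4 - A*F) = -1 - A*F)
R = -1 (R = -1 - 1*(-7)*0 = -1 + 0 = -1)
(25/42 + R)*(-49) = (25/42 - 1)*(-49) = -17/42*(-49) = 119/6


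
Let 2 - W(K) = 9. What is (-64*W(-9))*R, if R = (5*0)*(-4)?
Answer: 0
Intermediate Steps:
R = 0 (R = 0*(-4) = 0)
W(K) = -7 (W(K) = 2 - 1*9 = 2 - 9 = -7)
(-64*W(-9))*R = -64*(-7)*0 = 448*0 = 0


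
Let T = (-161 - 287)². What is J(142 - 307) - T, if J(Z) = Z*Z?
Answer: -173479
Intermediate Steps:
J(Z) = Z²
T = 200704 (T = (-448)² = 200704)
J(142 - 307) - T = (142 - 307)² - 1*200704 = (-165)² - 200704 = 27225 - 200704 = -173479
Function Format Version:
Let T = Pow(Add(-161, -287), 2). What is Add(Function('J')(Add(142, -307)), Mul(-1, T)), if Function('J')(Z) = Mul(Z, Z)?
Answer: -173479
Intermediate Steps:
Function('J')(Z) = Pow(Z, 2)
T = 200704 (T = Pow(-448, 2) = 200704)
Add(Function('J')(Add(142, -307)), Mul(-1, T)) = Add(Pow(Add(142, -307), 2), Mul(-1, 200704)) = Add(Pow(-165, 2), -200704) = Add(27225, -200704) = -173479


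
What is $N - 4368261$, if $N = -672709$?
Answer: $-5040970$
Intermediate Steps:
$N - 4368261 = -672709 - 4368261 = -5040970$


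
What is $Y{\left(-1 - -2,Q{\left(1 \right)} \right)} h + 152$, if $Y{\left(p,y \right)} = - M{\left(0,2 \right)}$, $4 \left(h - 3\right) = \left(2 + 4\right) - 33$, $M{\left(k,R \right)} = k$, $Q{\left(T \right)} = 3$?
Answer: $152$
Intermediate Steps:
$h = - \frac{15}{4}$ ($h = 3 + \frac{\left(2 + 4\right) - 33}{4} = 3 + \frac{6 - 33}{4} = 3 + \frac{1}{4} \left(-27\right) = 3 - \frac{27}{4} = - \frac{15}{4} \approx -3.75$)
$Y{\left(p,y \right)} = 0$ ($Y{\left(p,y \right)} = \left(-1\right) 0 = 0$)
$Y{\left(-1 - -2,Q{\left(1 \right)} \right)} h + 152 = 0 \left(- \frac{15}{4}\right) + 152 = 0 + 152 = 152$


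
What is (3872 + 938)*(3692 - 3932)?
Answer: -1154400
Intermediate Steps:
(3872 + 938)*(3692 - 3932) = 4810*(-240) = -1154400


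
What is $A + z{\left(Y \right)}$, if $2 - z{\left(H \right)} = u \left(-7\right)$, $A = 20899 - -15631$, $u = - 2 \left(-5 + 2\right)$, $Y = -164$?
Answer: $36574$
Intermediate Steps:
$u = 6$ ($u = \left(-2\right) \left(-3\right) = 6$)
$A = 36530$ ($A = 20899 + 15631 = 36530$)
$z{\left(H \right)} = 44$ ($z{\left(H \right)} = 2 - 6 \left(-7\right) = 2 - -42 = 2 + 42 = 44$)
$A + z{\left(Y \right)} = 36530 + 44 = 36574$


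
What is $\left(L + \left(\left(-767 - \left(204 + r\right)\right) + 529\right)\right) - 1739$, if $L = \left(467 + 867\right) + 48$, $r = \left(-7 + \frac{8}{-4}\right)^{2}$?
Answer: $-880$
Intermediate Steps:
$r = 81$ ($r = \left(-7 + 8 \left(- \frac{1}{4}\right)\right)^{2} = \left(-7 - 2\right)^{2} = \left(-9\right)^{2} = 81$)
$L = 1382$ ($L = 1334 + 48 = 1382$)
$\left(L + \left(\left(-767 - \left(204 + r\right)\right) + 529\right)\right) - 1739 = \left(1382 + \left(\left(-767 - 285\right) + 529\right)\right) - 1739 = \left(1382 + \left(-1052 + 529\right)\right) - 1739 = \left(1382 - 523\right) - 1739 = 859 - 1739 = -880$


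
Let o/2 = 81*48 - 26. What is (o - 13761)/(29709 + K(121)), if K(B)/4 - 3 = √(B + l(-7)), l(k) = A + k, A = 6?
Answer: -59808559/294445307 + 48296*√30/883335921 ≈ -0.20282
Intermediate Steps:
l(k) = 6 + k
K(B) = 12 + 4*√(-1 + B) (K(B) = 12 + 4*√(B + (6 - 7)) = 12 + 4*√(B - 1) = 12 + 4*√(-1 + B))
o = 7724 (o = 2*(81*48 - 26) = 2*(3888 - 26) = 2*3862 = 7724)
(o - 13761)/(29709 + K(121)) = (7724 - 13761)/(29709 + (12 + 4*√(-1 + 121))) = -6037/(29709 + (12 + 4*√120)) = -6037/(29709 + (12 + 4*(2*√30))) = -6037/(29709 + (12 + 8*√30)) = -6037/(29721 + 8*√30)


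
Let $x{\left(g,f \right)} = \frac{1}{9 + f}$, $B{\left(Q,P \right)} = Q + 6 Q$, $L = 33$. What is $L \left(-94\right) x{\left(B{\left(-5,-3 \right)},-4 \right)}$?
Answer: $- \frac{3102}{5} \approx -620.4$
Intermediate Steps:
$B{\left(Q,P \right)} = 7 Q$
$L \left(-94\right) x{\left(B{\left(-5,-3 \right)},-4 \right)} = \frac{33 \left(-94\right)}{9 - 4} = - \frac{3102}{5}$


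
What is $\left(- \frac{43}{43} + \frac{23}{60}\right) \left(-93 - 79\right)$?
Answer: $\frac{1591}{15} \approx 106.07$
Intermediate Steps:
$\left(- \frac{43}{43} + \frac{23}{60}\right) \left(-93 - 79\right) = \left(\left(-43\right) \frac{1}{43} + 23 \cdot \frac{1}{60}\right) \left(-172\right) = \left(-1 + \frac{23}{60}\right) \left(-172\right) = \left(- \frac{37}{60}\right) \left(-172\right) = \frac{1591}{15}$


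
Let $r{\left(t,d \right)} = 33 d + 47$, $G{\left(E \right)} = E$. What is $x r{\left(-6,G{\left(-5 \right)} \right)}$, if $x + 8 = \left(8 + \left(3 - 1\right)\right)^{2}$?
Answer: $-10856$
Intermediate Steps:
$r{\left(t,d \right)} = 47 + 33 d$
$x = 92$ ($x = -8 + \left(8 + \left(3 - 1\right)\right)^{2} = -8 + \left(8 + 2\right)^{2} = -8 + 10^{2} = -8 + 100 = 92$)
$x r{\left(-6,G{\left(-5 \right)} \right)} = 92 \left(47 + 33 \left(-5\right)\right) = 92 \left(47 - 165\right) = 92 \left(-118\right) = -10856$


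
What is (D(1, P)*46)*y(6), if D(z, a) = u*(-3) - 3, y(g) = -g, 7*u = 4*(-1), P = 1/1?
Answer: 2484/7 ≈ 354.86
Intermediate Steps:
P = 1
u = -4/7 (u = (4*(-1))/7 = (⅐)*(-4) = -4/7 ≈ -0.57143)
D(z, a) = -9/7 (D(z, a) = -4/7*(-3) - 3 = 12/7 - 3 = -9/7)
(D(1, P)*46)*y(6) = (-9/7*46)*(-1*6) = -414/7*(-6) = 2484/7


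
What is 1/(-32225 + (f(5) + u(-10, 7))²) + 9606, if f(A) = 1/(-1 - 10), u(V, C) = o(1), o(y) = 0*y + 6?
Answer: 37415369879/3895000 ≈ 9606.0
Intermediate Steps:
o(y) = 6 (o(y) = 0 + 6 = 6)
u(V, C) = 6
f(A) = -1/11 (f(A) = 1/(-11) = -1/11)
1/(-32225 + (f(5) + u(-10, 7))²) + 9606 = 1/(-32225 + (-1/11 + 6)²) + 9606 = 1/(-32225 + (65/11)²) + 9606 = 1/(-32225 + 4225/121) + 9606 = 1/(-3895000/121) + 9606 = -121/3895000 + 9606 = 37415369879/3895000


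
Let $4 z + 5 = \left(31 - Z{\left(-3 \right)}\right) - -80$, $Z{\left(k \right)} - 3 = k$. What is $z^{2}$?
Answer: $\frac{2809}{4} \approx 702.25$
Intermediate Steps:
$Z{\left(k \right)} = 3 + k$
$z = \frac{53}{2}$ ($z = - \frac{5}{4} + \frac{\left(31 - \left(3 - 3\right)\right) - -80}{4} = - \frac{5}{4} + \frac{\left(31 - 0\right) + 80}{4} = - \frac{5}{4} + \frac{\left(31 + 0\right) + 80}{4} = - \frac{5}{4} + \frac{31 + 80}{4} = - \frac{5}{4} + \frac{1}{4} \cdot 111 = - \frac{5}{4} + \frac{111}{4} = \frac{53}{2} \approx 26.5$)
$z^{2} = \left(\frac{53}{2}\right)^{2} = \frac{2809}{4}$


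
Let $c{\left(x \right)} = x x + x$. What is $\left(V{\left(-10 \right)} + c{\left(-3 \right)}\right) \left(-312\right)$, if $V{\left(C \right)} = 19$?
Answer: $-7800$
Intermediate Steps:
$c{\left(x \right)} = x + x^{2}$ ($c{\left(x \right)} = x^{2} + x = x + x^{2}$)
$\left(V{\left(-10 \right)} + c{\left(-3 \right)}\right) \left(-312\right) = \left(19 - 3 \left(1 - 3\right)\right) \left(-312\right) = \left(19 - -6\right) \left(-312\right) = \left(19 + 6\right) \left(-312\right) = 25 \left(-312\right) = -7800$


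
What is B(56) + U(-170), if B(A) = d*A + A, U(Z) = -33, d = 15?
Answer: 863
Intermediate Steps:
B(A) = 16*A (B(A) = 15*A + A = 16*A)
B(56) + U(-170) = 16*56 - 33 = 896 - 33 = 863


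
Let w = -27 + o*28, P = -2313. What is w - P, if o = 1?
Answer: 2314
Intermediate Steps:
w = 1 (w = -27 + 1*28 = -27 + 28 = 1)
w - P = 1 - 1*(-2313) = 1 + 2313 = 2314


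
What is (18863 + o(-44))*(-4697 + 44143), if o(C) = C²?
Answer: 820437354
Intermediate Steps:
(18863 + o(-44))*(-4697 + 44143) = (18863 + (-44)²)*(-4697 + 44143) = (18863 + 1936)*39446 = 20799*39446 = 820437354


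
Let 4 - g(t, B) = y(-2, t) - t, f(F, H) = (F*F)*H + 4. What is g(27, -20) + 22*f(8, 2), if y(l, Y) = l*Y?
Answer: 2989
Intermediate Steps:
y(l, Y) = Y*l
f(F, H) = 4 + H*F**2 (f(F, H) = F**2*H + 4 = H*F**2 + 4 = 4 + H*F**2)
g(t, B) = 4 + 3*t (g(t, B) = 4 - (t*(-2) - t) = 4 - (-2*t - t) = 4 - (-3)*t = 4 + 3*t)
g(27, -20) + 22*f(8, 2) = (4 + 3*27) + 22*(4 + 2*8**2) = (4 + 81) + 22*(4 + 2*64) = 85 + 22*(4 + 128) = 85 + 22*132 = 85 + 2904 = 2989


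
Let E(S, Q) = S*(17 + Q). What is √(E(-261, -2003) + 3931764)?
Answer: √4450110 ≈ 2109.5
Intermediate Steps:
√(E(-261, -2003) + 3931764) = √(-261*(17 - 2003) + 3931764) = √(-261*(-1986) + 3931764) = √(518346 + 3931764) = √4450110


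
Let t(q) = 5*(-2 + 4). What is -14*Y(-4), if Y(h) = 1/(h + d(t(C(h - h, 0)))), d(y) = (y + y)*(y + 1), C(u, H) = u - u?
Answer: -7/108 ≈ -0.064815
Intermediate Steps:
C(u, H) = 0
t(q) = 10 (t(q) = 5*2 = 10)
d(y) = 2*y*(1 + y) (d(y) = (2*y)*(1 + y) = 2*y*(1 + y))
Y(h) = 1/(220 + h) (Y(h) = 1/(h + 2*10*(1 + 10)) = 1/(h + 2*10*11) = 1/(h + 220) = 1/(220 + h))
-14*Y(-4) = -14/(220 - 4) = -14/216 = -14*1/216 = -7/108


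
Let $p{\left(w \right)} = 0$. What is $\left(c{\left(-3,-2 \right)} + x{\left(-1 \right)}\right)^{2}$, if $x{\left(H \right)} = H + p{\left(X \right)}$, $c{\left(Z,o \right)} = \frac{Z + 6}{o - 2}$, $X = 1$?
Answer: $\frac{49}{16} \approx 3.0625$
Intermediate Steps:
$c{\left(Z,o \right)} = \frac{6 + Z}{-2 + o}$
$x{\left(H \right)} = H$ ($x{\left(H \right)} = H + 0 = H$)
$\left(c{\left(-3,-2 \right)} + x{\left(-1 \right)}\right)^{2} = \left(\frac{6 - 3}{-2 - 2} - 1\right)^{2} = \left(\frac{1}{-4} \cdot 3 - 1\right)^{2} = \left(\left(- \frac{1}{4}\right) 3 - 1\right)^{2} = \left(- \frac{3}{4} - 1\right)^{2} = \left(- \frac{7}{4}\right)^{2} = \frac{49}{16}$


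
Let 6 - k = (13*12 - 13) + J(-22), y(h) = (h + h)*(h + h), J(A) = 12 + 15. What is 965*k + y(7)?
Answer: -158064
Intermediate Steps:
J(A) = 27
y(h) = 4*h² (y(h) = (2*h)*(2*h) = 4*h²)
k = -164 (k = 6 - ((13*12 - 13) + 27) = 6 - ((156 - 13) + 27) = 6 - (143 + 27) = 6 - 1*170 = 6 - 170 = -164)
965*k + y(7) = 965*(-164) + 4*7² = -158260 + 4*49 = -158260 + 196 = -158064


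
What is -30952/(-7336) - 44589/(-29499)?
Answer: 51673248/9016861 ≈ 5.7307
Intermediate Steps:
-30952/(-7336) - 44589/(-29499) = -30952*(-1/7336) - 44589*(-1/29499) = 3869/917 + 14863/9833 = 51673248/9016861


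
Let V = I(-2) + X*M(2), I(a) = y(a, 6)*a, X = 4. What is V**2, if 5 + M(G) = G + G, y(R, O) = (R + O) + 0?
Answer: 144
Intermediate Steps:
y(R, O) = O + R (y(R, O) = (O + R) + 0 = O + R)
I(a) = a*(6 + a) (I(a) = (6 + a)*a = a*(6 + a))
M(G) = -5 + 2*G (M(G) = -5 + (G + G) = -5 + 2*G)
V = -12 (V = -2*(6 - 2) + 4*(-5 + 2*2) = -2*4 + 4*(-5 + 4) = -8 + 4*(-1) = -8 - 4 = -12)
V**2 = (-12)**2 = 144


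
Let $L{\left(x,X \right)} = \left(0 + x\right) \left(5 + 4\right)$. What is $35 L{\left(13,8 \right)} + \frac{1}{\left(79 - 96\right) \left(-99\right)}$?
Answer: $\frac{6891886}{1683} \approx 4095.0$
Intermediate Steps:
$L{\left(x,X \right)} = 9 x$ ($L{\left(x,X \right)} = x 9 = 9 x$)
$35 L{\left(13,8 \right)} + \frac{1}{\left(79 - 96\right) \left(-99\right)} = 35 \cdot 9 \cdot 13 + \frac{1}{\left(79 - 96\right) \left(-99\right)} = 35 \cdot 117 + \frac{1}{-17} \left(- \frac{1}{99}\right) = 4095 - - \frac{1}{1683} = 4095 + \frac{1}{1683} = \frac{6891886}{1683}$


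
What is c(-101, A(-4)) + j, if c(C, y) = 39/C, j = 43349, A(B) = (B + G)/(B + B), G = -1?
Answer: 4378210/101 ≈ 43349.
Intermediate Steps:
A(B) = (-1 + B)/(2*B) (A(B) = (B - 1)/(B + B) = (-1 + B)/((2*B)) = (-1 + B)*(1/(2*B)) = (-1 + B)/(2*B))
c(-101, A(-4)) + j = 39/(-101) + 43349 = 39*(-1/101) + 43349 = -39/101 + 43349 = 4378210/101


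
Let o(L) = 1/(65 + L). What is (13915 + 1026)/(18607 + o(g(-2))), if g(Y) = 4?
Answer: 1030929/1283884 ≈ 0.80298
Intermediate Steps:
(13915 + 1026)/(18607 + o(g(-2))) = (13915 + 1026)/(18607 + 1/(65 + 4)) = 14941/(18607 + 1/69) = 14941/(1283884/69) = 14941*(69/1283884) = 1030929/1283884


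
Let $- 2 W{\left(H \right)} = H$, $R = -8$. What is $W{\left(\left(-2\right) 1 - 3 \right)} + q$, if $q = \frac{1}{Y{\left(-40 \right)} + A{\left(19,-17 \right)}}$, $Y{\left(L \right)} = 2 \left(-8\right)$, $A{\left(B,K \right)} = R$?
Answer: $\frac{59}{24} \approx 2.4583$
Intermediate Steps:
$A{\left(B,K \right)} = -8$
$Y{\left(L \right)} = -16$
$W{\left(H \right)} = - \frac{H}{2}$
$q = - \frac{1}{24}$ ($q = \frac{1}{-16 - 8} = \frac{1}{-24} = - \frac{1}{24} \approx -0.041667$)
$W{\left(\left(-2\right) 1 - 3 \right)} + q = - \frac{\left(-2\right) 1 - 3}{2} - \frac{1}{24} = - \frac{-2 - 3}{2} - \frac{1}{24} = \left(- \frac{1}{2}\right) \left(-5\right) - \frac{1}{24} = \frac{5}{2} - \frac{1}{24} = \frac{59}{24}$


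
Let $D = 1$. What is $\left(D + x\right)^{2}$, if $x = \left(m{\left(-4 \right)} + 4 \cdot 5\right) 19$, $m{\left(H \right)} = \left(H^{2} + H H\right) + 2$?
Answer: $1054729$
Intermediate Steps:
$m{\left(H \right)} = 2 + 2 H^{2}$ ($m{\left(H \right)} = \left(H^{2} + H^{2}\right) + 2 = 2 H^{2} + 2 = 2 + 2 H^{2}$)
$x = 1026$ ($x = \left(\left(2 + 2 \left(-4\right)^{2}\right) + 4 \cdot 5\right) 19 = \left(\left(2 + 2 \cdot 16\right) + 20\right) 19 = \left(\left(2 + 32\right) + 20\right) 19 = \left(34 + 20\right) 19 = 54 \cdot 19 = 1026$)
$\left(D + x\right)^{2} = \left(1 + 1026\right)^{2} = 1027^{2} = 1054729$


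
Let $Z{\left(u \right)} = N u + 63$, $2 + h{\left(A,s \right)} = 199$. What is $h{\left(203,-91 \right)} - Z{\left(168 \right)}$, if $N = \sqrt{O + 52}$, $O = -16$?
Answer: $-874$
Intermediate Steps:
$h{\left(A,s \right)} = 197$ ($h{\left(A,s \right)} = -2 + 199 = 197$)
$N = 6$ ($N = \sqrt{-16 + 52} = \sqrt{36} = 6$)
$Z{\left(u \right)} = 63 + 6 u$ ($Z{\left(u \right)} = 6 u + 63 = 63 + 6 u$)
$h{\left(203,-91 \right)} - Z{\left(168 \right)} = 197 - \left(63 + 6 \cdot 168\right) = 197 - \left(63 + 1008\right) = 197 - 1071 = -874$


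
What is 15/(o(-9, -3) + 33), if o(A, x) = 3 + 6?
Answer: 5/14 ≈ 0.35714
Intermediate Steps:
o(A, x) = 9
15/(o(-9, -3) + 33) = 15/(9 + 33) = 15/42 = 15*(1/42) = 5/14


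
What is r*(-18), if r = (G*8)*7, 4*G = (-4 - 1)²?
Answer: -6300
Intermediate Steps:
G = 25/4 (G = (-4 - 1)²/4 = (¼)*(-5)² = (¼)*25 = 25/4 ≈ 6.2500)
r = 350 (r = ((25/4)*8)*7 = 50*7 = 350)
r*(-18) = 350*(-18) = -6300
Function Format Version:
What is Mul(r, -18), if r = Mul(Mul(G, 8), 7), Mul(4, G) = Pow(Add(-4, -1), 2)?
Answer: -6300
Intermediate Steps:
G = Rational(25, 4) (G = Mul(Rational(1, 4), Pow(Add(-4, -1), 2)) = Mul(Rational(1, 4), Pow(-5, 2)) = Mul(Rational(1, 4), 25) = Rational(25, 4) ≈ 6.2500)
r = 350 (r = Mul(Mul(Rational(25, 4), 8), 7) = Mul(50, 7) = 350)
Mul(r, -18) = Mul(350, -18) = -6300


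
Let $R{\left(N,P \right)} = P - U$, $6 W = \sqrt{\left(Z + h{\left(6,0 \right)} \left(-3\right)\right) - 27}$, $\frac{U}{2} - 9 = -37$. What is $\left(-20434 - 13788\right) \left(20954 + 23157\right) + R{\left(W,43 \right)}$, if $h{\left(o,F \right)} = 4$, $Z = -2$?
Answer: $-1509566543$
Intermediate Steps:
$U = -56$ ($U = 18 + 2 \left(-37\right) = 18 - 74 = -56$)
$W = \frac{i \sqrt{41}}{6}$ ($W = \frac{\sqrt{\left(-2 + 4 \left(-3\right)\right) - 27}}{6} = \frac{\sqrt{\left(-2 - 12\right) - 27}}{6} = \frac{\sqrt{-14 - 27}}{6} = \frac{\sqrt{-41}}{6} = \frac{i \sqrt{41}}{6} \approx 1.0672 i$)
$R{\left(N,P \right)} = 56 + P$ ($R{\left(N,P \right)} = P - -56 = P + 56 = 56 + P$)
$\left(-20434 - 13788\right) \left(20954 + 23157\right) + R{\left(W,43 \right)} = \left(-20434 - 13788\right) \left(20954 + 23157\right) + \left(56 + 43\right) = \left(-34222\right) 44111 + 99 = -1509566642 + 99 = -1509566543$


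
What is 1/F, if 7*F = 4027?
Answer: 7/4027 ≈ 0.0017383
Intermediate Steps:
F = 4027/7 (F = (⅐)*4027 = 4027/7 ≈ 575.29)
1/F = 1/(4027/7) = 7/4027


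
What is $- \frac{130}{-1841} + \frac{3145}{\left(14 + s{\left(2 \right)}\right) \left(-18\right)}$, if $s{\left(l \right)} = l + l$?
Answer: $- \frac{5747825}{596484} \approx -9.6362$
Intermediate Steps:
$s{\left(l \right)} = 2 l$
$- \frac{130}{-1841} + \frac{3145}{\left(14 + s{\left(2 \right)}\right) \left(-18\right)} = - \frac{130}{-1841} + \frac{3145}{\left(14 + 2 \cdot 2\right) \left(-18\right)} = \left(-130\right) \left(- \frac{1}{1841}\right) + \frac{3145}{\left(14 + 4\right) \left(-18\right)} = \frac{130}{1841} + \frac{3145}{18 \left(-18\right)} = \frac{130}{1841} + \frac{3145}{-324} = \frac{130}{1841} + 3145 \left(- \frac{1}{324}\right) = \frac{130}{1841} - \frac{3145}{324} = - \frac{5747825}{596484}$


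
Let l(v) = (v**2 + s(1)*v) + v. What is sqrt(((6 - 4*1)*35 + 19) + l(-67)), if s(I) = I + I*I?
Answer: sqrt(4377) ≈ 66.159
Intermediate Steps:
s(I) = I + I**2
l(v) = v**2 + 3*v (l(v) = (v**2 + (1*(1 + 1))*v) + v = (v**2 + (1*2)*v) + v = (v**2 + 2*v) + v = v**2 + 3*v)
sqrt(((6 - 4*1)*35 + 19) + l(-67)) = sqrt(((6 - 4*1)*35 + 19) - 67*(3 - 67)) = sqrt(((6 - 4)*35 + 19) - 67*(-64)) = sqrt((2*35 + 19) + 4288) = sqrt((70 + 19) + 4288) = sqrt(89 + 4288) = sqrt(4377)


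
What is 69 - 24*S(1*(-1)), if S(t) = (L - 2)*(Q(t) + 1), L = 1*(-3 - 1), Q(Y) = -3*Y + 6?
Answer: 1509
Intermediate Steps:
Q(Y) = 6 - 3*Y
L = -4 (L = 1*(-4) = -4)
S(t) = -42 + 18*t (S(t) = (-4 - 2)*((6 - 3*t) + 1) = -6*(7 - 3*t) = -42 + 18*t)
69 - 24*S(1*(-1)) = 69 - 24*(-42 + 18*(1*(-1))) = 69 - 24*(-42 + 18*(-1)) = 69 - 24*(-42 - 18) = 69 - 24*(-60) = 69 + 1440 = 1509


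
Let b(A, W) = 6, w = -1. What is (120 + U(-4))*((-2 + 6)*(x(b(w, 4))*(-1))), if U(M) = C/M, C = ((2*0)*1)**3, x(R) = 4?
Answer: -1920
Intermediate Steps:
C = 0 (C = (0*1)**3 = 0**3 = 0)
U(M) = 0 (U(M) = 0/M = 0)
(120 + U(-4))*((-2 + 6)*(x(b(w, 4))*(-1))) = (120 + 0)*((-2 + 6)*(4*(-1))) = 120*(4*(-4)) = 120*(-16) = -1920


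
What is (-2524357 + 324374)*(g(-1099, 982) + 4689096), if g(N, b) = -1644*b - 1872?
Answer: -6760142962128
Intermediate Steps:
g(N, b) = -1872 - 1644*b
(-2524357 + 324374)*(g(-1099, 982) + 4689096) = (-2524357 + 324374)*((-1872 - 1644*982) + 4689096) = -2199983*((-1872 - 1614408) + 4689096) = -2199983*(-1616280 + 4689096) = -2199983*3072816 = -6760142962128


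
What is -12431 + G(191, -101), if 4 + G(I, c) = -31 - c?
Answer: -12365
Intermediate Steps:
G(I, c) = -35 - c (G(I, c) = -4 + (-31 - c) = -35 - c)
-12431 + G(191, -101) = -12431 + (-35 - 1*(-101)) = -12431 + (-35 + 101) = -12431 + 66 = -12365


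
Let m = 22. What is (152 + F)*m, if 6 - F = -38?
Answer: 4312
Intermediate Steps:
F = 44 (F = 6 - 1*(-38) = 6 + 38 = 44)
(152 + F)*m = (152 + 44)*22 = 196*22 = 4312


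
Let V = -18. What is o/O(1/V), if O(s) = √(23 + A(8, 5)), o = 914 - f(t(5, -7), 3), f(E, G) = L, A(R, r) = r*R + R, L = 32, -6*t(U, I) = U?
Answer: 882*√71/71 ≈ 104.67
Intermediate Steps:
t(U, I) = -U/6
A(R, r) = R + R*r (A(R, r) = R*r + R = R + R*r)
f(E, G) = 32
o = 882 (o = 914 - 1*32 = 914 - 32 = 882)
O(s) = √71 (O(s) = √(23 + 8*(1 + 5)) = √(23 + 8*6) = √(23 + 48) = √71)
o/O(1/V) = 882/(√71) = 882*(√71/71) = 882*√71/71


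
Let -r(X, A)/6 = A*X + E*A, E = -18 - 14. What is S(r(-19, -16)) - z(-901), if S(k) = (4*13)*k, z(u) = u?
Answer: -253691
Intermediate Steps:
E = -32
r(X, A) = 192*A - 6*A*X (r(X, A) = -6*(A*X - 32*A) = -6*(-32*A + A*X) = 192*A - 6*A*X)
S(k) = 52*k
S(r(-19, -16)) - z(-901) = 52*(6*(-16)*(32 - 1*(-19))) - 1*(-901) = 52*(6*(-16)*(32 + 19)) + 901 = 52*(6*(-16)*51) + 901 = 52*(-4896) + 901 = -254592 + 901 = -253691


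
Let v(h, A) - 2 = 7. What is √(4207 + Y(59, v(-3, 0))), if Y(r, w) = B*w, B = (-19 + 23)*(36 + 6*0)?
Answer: √5503 ≈ 74.182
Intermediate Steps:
v(h, A) = 9 (v(h, A) = 2 + 7 = 9)
B = 144 (B = 4*(36 + 0) = 4*36 = 144)
Y(r, w) = 144*w
√(4207 + Y(59, v(-3, 0))) = √(4207 + 144*9) = √(4207 + 1296) = √5503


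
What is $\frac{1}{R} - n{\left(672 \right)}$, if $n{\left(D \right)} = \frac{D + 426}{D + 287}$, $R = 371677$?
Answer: $- \frac{408100387}{356438243} \approx -1.1449$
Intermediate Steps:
$n{\left(D \right)} = \frac{426 + D}{287 + D}$
$\frac{1}{R} - n{\left(672 \right)} = \frac{1}{371677} - \frac{426 + 672}{287 + 672} = \frac{1}{371677} - \frac{1}{959} \cdot 1098 = \frac{1}{371677} - \frac{1098}{959} = - \frac{408100387}{356438243}$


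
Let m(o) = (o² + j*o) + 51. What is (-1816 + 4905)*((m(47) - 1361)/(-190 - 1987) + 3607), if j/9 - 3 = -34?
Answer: 24293913117/2177 ≈ 1.1159e+7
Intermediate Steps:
j = -279 (j = 27 + 9*(-34) = 27 - 306 = -279)
m(o) = 51 + o² - 279*o (m(o) = (o² - 279*o) + 51 = 51 + o² - 279*o)
(-1816 + 4905)*((m(47) - 1361)/(-190 - 1987) + 3607) = (-1816 + 4905)*(((51 + 47² - 279*47) - 1361)/(-190 - 1987) + 3607) = 3089*(((51 + 2209 - 13113) - 1361)/(-2177) + 3607) = 3089*((-10853 - 1361)*(-1/2177) + 3607) = 3089*(-12214*(-1/2177) + 3607) = 3089*(12214/2177 + 3607) = 3089*(7864653/2177) = 24293913117/2177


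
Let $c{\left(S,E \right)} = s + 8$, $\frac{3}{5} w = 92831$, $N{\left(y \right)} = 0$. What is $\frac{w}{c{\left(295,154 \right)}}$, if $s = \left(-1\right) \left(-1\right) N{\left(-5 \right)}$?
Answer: $\frac{464155}{24} \approx 19340.0$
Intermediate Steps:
$w = \frac{464155}{3}$ ($w = \frac{5}{3} \cdot 92831 = \frac{464155}{3} \approx 1.5472 \cdot 10^{5}$)
$s = 0$ ($s = \left(-1\right) \left(-1\right) 0 = 1 \cdot 0 = 0$)
$c{\left(S,E \right)} = 8$ ($c{\left(S,E \right)} = 0 + 8 = 8$)
$\frac{w}{c{\left(295,154 \right)}} = \frac{464155}{3 \cdot 8} = \frac{464155}{3} \cdot \frac{1}{8} = \frac{464155}{24}$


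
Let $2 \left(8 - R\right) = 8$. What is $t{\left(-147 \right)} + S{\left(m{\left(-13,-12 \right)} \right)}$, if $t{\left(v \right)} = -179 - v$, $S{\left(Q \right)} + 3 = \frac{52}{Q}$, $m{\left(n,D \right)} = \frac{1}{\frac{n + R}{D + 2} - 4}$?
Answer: $- \frac{981}{5} \approx -196.2$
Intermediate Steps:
$R = 4$ ($R = 8 - 4 = 4$)
$m{\left(n,D \right)} = \frac{1}{-4 + \frac{4 + n}{2 + D}}$ ($m{\left(n,D \right)} = \frac{1}{\frac{n + 4}{D + 2} - 4} = \frac{1}{\frac{4 + n}{2 + D} - 4} = \frac{1}{-4 + \frac{4 + n}{2 + D}}$)
$S{\left(Q \right)} = -3 + \frac{52}{Q}$
$t{\left(-147 \right)} + S{\left(m{\left(-13,-12 \right)} \right)} = \left(-179 - -147\right) + \left(-3 + \frac{52}{\frac{1}{-4 - 13 - -48} \left(2 - 12\right)}\right) = \left(-179 + 147\right) + \left(-3 + \frac{52}{\frac{1}{-4 - 13 + 48} \left(-10\right)}\right) = -32 + \left(-3 + \frac{52}{\frac{1}{31} \left(-10\right)}\right) = -32 + \left(-3 + \frac{52}{- \frac{10}{31}}\right) = -32 + \left(-3 + 52 \left(- \frac{31}{10}\right)\right) = -32 - \frac{821}{5} = - \frac{981}{5}$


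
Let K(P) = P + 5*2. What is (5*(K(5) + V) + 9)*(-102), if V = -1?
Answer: -8058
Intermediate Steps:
K(P) = 10 + P (K(P) = P + 10 = 10 + P)
(5*(K(5) + V) + 9)*(-102) = (5*((10 + 5) - 1) + 9)*(-102) = (5*(15 - 1) + 9)*(-102) = (5*14 + 9)*(-102) = (70 + 9)*(-102) = 79*(-102) = -8058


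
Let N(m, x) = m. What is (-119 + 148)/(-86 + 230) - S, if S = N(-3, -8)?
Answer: 461/144 ≈ 3.2014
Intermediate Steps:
S = -3
(-119 + 148)/(-86 + 230) - S = (-119 + 148)/(-86 + 230) - 1*(-3) = 29/144 + 3 = 461/144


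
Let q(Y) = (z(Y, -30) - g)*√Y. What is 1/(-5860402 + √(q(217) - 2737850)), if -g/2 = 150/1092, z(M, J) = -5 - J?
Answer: -1/(5860402 - I*√(2737850 - 2300*√217/91)) ≈ -1.7064e-7 - 4.8175e-11*I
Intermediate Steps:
g = -25/91 (g = -300/1092 = -2*25/182 = -25/91 ≈ -0.27473)
q(Y) = 2300*√Y/91 (q(Y) = ((-5 - 1*(-30)) - 1*(-25/91))*√Y = ((-5 + 30) + 25/91)*√Y = (25 + 25/91)*√Y = 2300*√Y/91)
1/(-5860402 + √(q(217) - 2737850)) = 1/(-5860402 + √(2300*√217/91 - 2737850)) = 1/(-5860402 + √(-2737850 + 2300*√217/91))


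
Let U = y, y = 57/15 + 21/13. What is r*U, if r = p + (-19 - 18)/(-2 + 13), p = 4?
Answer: 224/65 ≈ 3.4462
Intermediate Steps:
y = 352/65 (y = 57*(1/15) + 21*(1/13) = 19/5 + 21/13 = 352/65 ≈ 5.4154)
U = 352/65 ≈ 5.4154
r = 7/11 (r = 4 + (-19 - 18)/(-2 + 13) = 4 - 37/11 = 7/11 ≈ 0.63636)
r*U = (7/11)*(352/65) = 224/65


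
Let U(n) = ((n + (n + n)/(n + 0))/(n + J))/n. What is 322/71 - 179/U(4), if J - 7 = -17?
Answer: 51158/71 ≈ 720.54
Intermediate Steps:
J = -10 (J = 7 - 17 = -10)
U(n) = (2 + n)/(n*(-10 + n)) (U(n) = ((n + (n + n)/(n + 0))/(n - 10))/n = ((n + (2*n)/n)/(-10 + n))/n = ((n + 2)/(-10 + n))/n = ((2 + n)/(-10 + n))/n = (2 + n)/(n*(-10 + n)))
322/71 - 179/U(4) = 322/71 - 179*4*(-10 + 4)/(2 + 4) = 322*(1/71) - 179/((¼)*6/(-6)) = 322/71 - 179/((¼)*(-⅙)*6) = 322/71 - 179/(-¼) = 322/71 - 179*(-4) = 322/71 + 716 = 51158/71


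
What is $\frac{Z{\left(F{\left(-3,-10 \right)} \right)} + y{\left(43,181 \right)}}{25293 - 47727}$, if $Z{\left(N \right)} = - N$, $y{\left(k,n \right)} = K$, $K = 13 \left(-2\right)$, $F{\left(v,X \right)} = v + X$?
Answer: $\frac{13}{22434} \approx 0.00057948$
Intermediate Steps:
$F{\left(v,X \right)} = X + v$
$K = -26$
$y{\left(k,n \right)} = -26$
$\frac{Z{\left(F{\left(-3,-10 \right)} \right)} + y{\left(43,181 \right)}}{25293 - 47727} = \frac{- (-10 - 3) - 26}{25293 - 47727} = \frac{\left(-1\right) \left(-13\right) - 26}{-22434} = \left(13 - 26\right) \left(- \frac{1}{22434}\right) = \left(-13\right) \left(- \frac{1}{22434}\right) = \frac{13}{22434}$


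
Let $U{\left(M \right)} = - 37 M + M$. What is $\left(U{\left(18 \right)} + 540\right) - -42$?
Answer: $-66$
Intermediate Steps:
$U{\left(M \right)} = - 36 M$
$\left(U{\left(18 \right)} + 540\right) - -42 = \left(\left(-36\right) 18 + 540\right) - -42 = \left(-648 + 540\right) + \left(-15 + 57\right) = -108 + 42 = -66$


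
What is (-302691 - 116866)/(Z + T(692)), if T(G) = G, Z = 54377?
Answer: -419557/55069 ≈ -7.6188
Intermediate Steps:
(-302691 - 116866)/(Z + T(692)) = (-302691 - 116866)/(54377 + 692) = -419557/55069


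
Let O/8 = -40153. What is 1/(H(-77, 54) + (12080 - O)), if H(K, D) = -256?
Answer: 1/333048 ≈ 3.0026e-6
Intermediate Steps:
O = -321224 (O = 8*(-40153) = -321224)
1/(H(-77, 54) + (12080 - O)) = 1/(-256 + (12080 - 1*(-321224))) = 1/(-256 + (12080 + 321224)) = 1/(-256 + 333304) = 1/333048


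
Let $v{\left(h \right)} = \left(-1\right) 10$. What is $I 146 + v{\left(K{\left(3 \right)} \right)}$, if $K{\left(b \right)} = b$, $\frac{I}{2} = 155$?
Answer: $45250$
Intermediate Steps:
$I = 310$ ($I = 2 \cdot 155 = 310$)
$v{\left(h \right)} = -10$
$I 146 + v{\left(K{\left(3 \right)} \right)} = 310 \cdot 146 - 10 = 45260 - 10 = 45250$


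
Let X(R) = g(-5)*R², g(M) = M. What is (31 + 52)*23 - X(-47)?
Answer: 12954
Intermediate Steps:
X(R) = -5*R²
(31 + 52)*23 - X(-47) = (31 + 52)*23 - (-5)*(-47)² = 83*23 - (-5)*2209 = 1909 - 1*(-11045) = 1909 + 11045 = 12954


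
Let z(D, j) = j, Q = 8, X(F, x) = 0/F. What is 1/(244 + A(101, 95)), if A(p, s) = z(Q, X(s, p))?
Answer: 1/244 ≈ 0.0040984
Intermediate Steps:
X(F, x) = 0
A(p, s) = 0
1/(244 + A(101, 95)) = 1/(244 + 0) = 1/244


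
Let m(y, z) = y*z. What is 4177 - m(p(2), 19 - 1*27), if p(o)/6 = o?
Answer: 4273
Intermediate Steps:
p(o) = 6*o
4177 - m(p(2), 19 - 1*27) = 4177 - 6*2*(19 - 1*27) = 4177 - 12*(19 - 27) = 4177 - 12*(-8) = 4177 - 1*(-96) = 4177 + 96 = 4273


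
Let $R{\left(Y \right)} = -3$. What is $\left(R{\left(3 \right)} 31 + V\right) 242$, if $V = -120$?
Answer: $-51546$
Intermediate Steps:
$\left(R{\left(3 \right)} 31 + V\right) 242 = \left(\left(-3\right) 31 - 120\right) 242 = \left(-93 - 120\right) 242 = \left(-213\right) 242 = -51546$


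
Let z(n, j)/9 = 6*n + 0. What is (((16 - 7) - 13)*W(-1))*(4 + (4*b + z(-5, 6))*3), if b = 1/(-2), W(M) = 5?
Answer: 16240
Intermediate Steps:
z(n, j) = 54*n (z(n, j) = 9*(6*n + 0) = 9*(6*n) = 54*n)
b = -½ ≈ -0.50000
(((16 - 7) - 13)*W(-1))*(4 + (4*b + z(-5, 6))*3) = (((16 - 7) - 13)*5)*(4 + (4*(-½) + 54*(-5))*3) = ((9 - 13)*5)*(4 + (-2 - 270)*3) = (-4*5)*(4 - 272*3) = -20*(4 - 816) = -20*(-812) = 16240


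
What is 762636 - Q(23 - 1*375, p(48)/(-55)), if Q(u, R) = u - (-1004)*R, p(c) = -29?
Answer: 41935224/55 ≈ 7.6246e+5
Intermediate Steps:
Q(u, R) = u + 1004*R
762636 - Q(23 - 1*375, p(48)/(-55)) = 762636 - ((23 - 1*375) + 1004*(-29/(-55))) = 762636 - ((23 - 375) + 1004*(-29*(-1/55))) = 762636 - (-352 + 1004*(29/55)) = 762636 - (-352 + 29116/55) = 762636 - 1*9756/55 = 762636 - 9756/55 = 41935224/55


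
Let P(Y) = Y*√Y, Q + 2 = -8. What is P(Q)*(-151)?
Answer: 1510*I*√10 ≈ 4775.0*I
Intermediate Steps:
Q = -10 (Q = -2 - 8 = -10)
P(Y) = Y^(3/2)
P(Q)*(-151) = (-10)^(3/2)*(-151) = -10*I*√10*(-151) = 1510*I*√10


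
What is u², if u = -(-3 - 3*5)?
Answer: 324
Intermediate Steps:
u = 18 (u = -(-3 - 15) = -1*(-18) = 18)
u² = 18² = 324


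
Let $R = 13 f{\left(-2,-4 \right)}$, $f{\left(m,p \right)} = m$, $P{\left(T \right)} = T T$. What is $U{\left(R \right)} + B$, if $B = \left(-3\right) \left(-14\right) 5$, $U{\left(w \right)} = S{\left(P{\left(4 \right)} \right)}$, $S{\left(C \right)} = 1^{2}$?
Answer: $211$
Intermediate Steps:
$P{\left(T \right)} = T^{2}$
$R = -26$ ($R = 13 \left(-2\right) = -26$)
$S{\left(C \right)} = 1$
$U{\left(w \right)} = 1$
$B = 210$ ($B = 42 \cdot 5 = 210$)
$U{\left(R \right)} + B = 1 + 210 = 211$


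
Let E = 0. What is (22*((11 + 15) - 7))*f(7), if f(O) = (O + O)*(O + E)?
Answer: 40964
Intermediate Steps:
f(O) = 2*O² (f(O) = (O + O)*(O + 0) = (2*O)*O = 2*O²)
(22*((11 + 15) - 7))*f(7) = (22*((11 + 15) - 7))*(2*7²) = (22*(26 - 7))*(2*49) = (22*19)*98 = 418*98 = 40964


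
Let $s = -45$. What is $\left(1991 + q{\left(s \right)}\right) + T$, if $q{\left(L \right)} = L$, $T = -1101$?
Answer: $845$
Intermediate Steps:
$\left(1991 + q{\left(s \right)}\right) + T = \left(1991 - 45\right) - 1101 = 1946 - 1101 = 845$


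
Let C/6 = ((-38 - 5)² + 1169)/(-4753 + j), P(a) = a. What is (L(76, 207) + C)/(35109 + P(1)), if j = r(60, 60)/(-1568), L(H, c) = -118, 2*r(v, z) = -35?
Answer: -129687193/37380546145 ≈ -0.0034694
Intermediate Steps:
r(v, z) = -35/2 (r(v, z) = (½)*(-35) = -35/2)
j = 5/448 (j = -35/2/(-1568) = -35/2*(-1/1568) = 5/448 ≈ 0.011161)
C = -8112384/2129339 (C = 6*(((-38 - 5)² + 1169)/(-4753 + 5/448)) = 6*(((-43)² + 1169)/(-2129339/448)) = 6*((1849 + 1169)*(-448/2129339)) = 6*(3018*(-448/2129339)) = 6*(-1352064/2129339) = -8112384/2129339 ≈ -3.8098)
(L(76, 207) + C)/(35109 + P(1)) = (-118 - 8112384/2129339)/(35109 + 1) = -259374386/2129339/35110 = -259374386/2129339*1/35110 = -129687193/37380546145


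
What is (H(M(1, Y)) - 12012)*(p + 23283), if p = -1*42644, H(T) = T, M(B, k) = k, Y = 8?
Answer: 232409444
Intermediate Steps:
p = -42644
(H(M(1, Y)) - 12012)*(p + 23283) = (8 - 12012)*(-42644 + 23283) = -12004*(-19361) = 232409444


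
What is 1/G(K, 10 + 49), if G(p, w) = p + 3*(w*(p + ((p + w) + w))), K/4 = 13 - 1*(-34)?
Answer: 1/87626 ≈ 1.1412e-5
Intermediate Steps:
K = 188 (K = 4*(13 - 1*(-34)) = 4*(13 + 34) = 4*47 = 188)
G(p, w) = p + 3*w*(2*p + 2*w) (G(p, w) = p + 3*(w*(p + (p + 2*w))) = p + 3*(w*(2*p + 2*w)) = p + 3*w*(2*p + 2*w))
1/G(K, 10 + 49) = 1/(188 + 6*(10 + 49)² + 6*188*(10 + 49)) = 1/(188 + 6*59² + 6*188*59) = 1/(188 + 6*3481 + 66552) = 1/(188 + 20886 + 66552) = 1/87626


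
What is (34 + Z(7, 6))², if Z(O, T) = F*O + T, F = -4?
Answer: 144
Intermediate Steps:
Z(O, T) = T - 4*O (Z(O, T) = -4*O + T = T - 4*O)
(34 + Z(7, 6))² = (34 + (6 - 4*7))² = (34 + (6 - 28))² = (34 - 22)² = 12² = 144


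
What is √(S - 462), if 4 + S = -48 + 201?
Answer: I*√313 ≈ 17.692*I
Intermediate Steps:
S = 149 (S = -4 + (-48 + 201) = -4 + 153 = 149)
√(S - 462) = √(149 - 462) = √(-313) = I*√313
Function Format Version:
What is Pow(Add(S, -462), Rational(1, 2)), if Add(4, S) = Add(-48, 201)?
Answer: Mul(I, Pow(313, Rational(1, 2))) ≈ Mul(17.692, I)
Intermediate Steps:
S = 149 (S = Add(-4, Add(-48, 201)) = Add(-4, 153) = 149)
Pow(Add(S, -462), Rational(1, 2)) = Pow(Add(149, -462), Rational(1, 2)) = Pow(-313, Rational(1, 2)) = Mul(I, Pow(313, Rational(1, 2)))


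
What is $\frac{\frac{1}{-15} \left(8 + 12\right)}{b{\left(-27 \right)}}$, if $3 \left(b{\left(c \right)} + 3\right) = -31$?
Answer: $\frac{1}{10} \approx 0.1$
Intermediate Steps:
$b{\left(c \right)} = - \frac{40}{3}$ ($b{\left(c \right)} = -3 + \frac{1}{3} \left(-31\right) = -3 - \frac{31}{3} = - \frac{40}{3}$)
$\frac{\frac{1}{-15} \left(8 + 12\right)}{b{\left(-27 \right)}} = \frac{\frac{1}{-15} \left(8 + 12\right)}{- \frac{40}{3}} = \left(- \frac{1}{15}\right) 20 \left(- \frac{3}{40}\right) = \left(- \frac{4}{3}\right) \left(- \frac{3}{40}\right) = \frac{1}{10}$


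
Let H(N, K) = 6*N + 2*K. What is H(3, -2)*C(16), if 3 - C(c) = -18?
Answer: 294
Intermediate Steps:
C(c) = 21 (C(c) = 3 - 1*(-18) = 3 + 18 = 21)
H(N, K) = 2*K + 6*N
H(3, -2)*C(16) = (2*(-2) + 6*3)*21 = (-4 + 18)*21 = 14*21 = 294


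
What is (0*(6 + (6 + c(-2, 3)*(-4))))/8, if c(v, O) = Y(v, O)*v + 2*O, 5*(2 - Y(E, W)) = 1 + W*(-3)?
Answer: 0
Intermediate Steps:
Y(E, W) = 9/5 + 3*W/5 (Y(E, W) = 2 - (1 + W*(-3))/5 = 2 - (1 - 3*W)/5 = 2 + (-⅕ + 3*W/5) = 9/5 + 3*W/5)
c(v, O) = 2*O + v*(9/5 + 3*O/5) (c(v, O) = (9/5 + 3*O/5)*v + 2*O = v*(9/5 + 3*O/5) + 2*O = 2*O + v*(9/5 + 3*O/5))
(0*(6 + (6 + c(-2, 3)*(-4))))/8 = (0*(6 + (6 + (2*3 + (⅗)*(-2)*(3 + 3))*(-4))))/8 = (0*(6 + (6 + (6 + (⅗)*(-2)*6)*(-4))))/8 = (0*(6 + (6 + (6 - 36/5)*(-4))))/8 = (0*(6 + (6 - 6/5*(-4))))/8 = (0*(6 + (6 + 24/5)))/8 = (0*(6 + 54/5))/8 = (0*(84/5))/8 = (⅛)*0 = 0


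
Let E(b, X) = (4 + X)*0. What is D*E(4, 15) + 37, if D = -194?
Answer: 37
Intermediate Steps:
E(b, X) = 0
D*E(4, 15) + 37 = -194*0 + 37 = 0 + 37 = 37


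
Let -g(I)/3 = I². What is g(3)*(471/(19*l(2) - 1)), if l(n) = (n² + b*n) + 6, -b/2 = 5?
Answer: 12717/191 ≈ 66.581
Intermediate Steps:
b = -10 (b = -2*5 = -10)
l(n) = 6 + n² - 10*n (l(n) = (n² - 10*n) + 6 = 6 + n² - 10*n)
g(I) = -3*I²
g(3)*(471/(19*l(2) - 1)) = (-3*3²)*(471/(19*(6 + 2² - 10*2) - 1)) = (-3*9)*(471/(19*(6 + 4 - 20) - 1)) = -12717/(19*(-10) - 1) = -12717/(-190 - 1) = -12717/(-191) = -12717*(-1)/191 = -27*(-471/191) = 12717/191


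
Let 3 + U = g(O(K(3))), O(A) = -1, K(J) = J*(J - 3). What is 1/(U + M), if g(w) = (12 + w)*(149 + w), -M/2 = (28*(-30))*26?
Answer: 1/45305 ≈ 2.2073e-5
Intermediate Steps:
K(J) = J*(-3 + J)
M = 43680 (M = -2*28*(-30)*26 = -(-1680)*26 = -2*(-21840) = 43680)
U = 1625 (U = -3 + (1788 + (-1)**2 + 161*(-1)) = -3 + (1788 + 1 - 161) = -3 + 1628 = 1625)
1/(U + M) = 1/(1625 + 43680) = 1/45305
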